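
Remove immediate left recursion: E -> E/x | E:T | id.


Left-recursive alternatives: E/x, E:T; non-recursive: id
Introduce E': E -> idE', E' -> /xE' | :TE' | ε


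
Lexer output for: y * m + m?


Scan left to right, longest-match per lexeme
Tokens: ID(y), OP(*), ID(m), OP(+), ID(m)


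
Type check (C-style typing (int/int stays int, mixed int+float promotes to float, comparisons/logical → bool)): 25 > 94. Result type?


Operand types: int > int
Rule: comparison yields bool
Result type: bool


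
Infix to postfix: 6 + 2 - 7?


Left to right (same or higher precedence on left)
Postfix: 6 2 + 7 -


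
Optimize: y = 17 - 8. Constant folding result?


17 - 8 = 9 at compile time
Optimized: y = 9


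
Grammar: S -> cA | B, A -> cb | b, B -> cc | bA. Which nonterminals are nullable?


A nonterminal is nullable iff some alternative derives ε (directly, or every symbol in it is nullable)
Nullable: {}


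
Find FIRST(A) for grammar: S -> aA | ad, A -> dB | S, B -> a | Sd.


Per alternative of A: FIRST(dB) = {d}; FIRST(S) = {a}
FIRST(A) = {a, d}


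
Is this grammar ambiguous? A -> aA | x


right-linear, alternatives start with distinct terminals 'a' vs 'x': unique leftmost derivation
Unambiguous


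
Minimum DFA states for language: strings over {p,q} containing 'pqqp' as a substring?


KMP-style automaton: 4 progress states + 1 absorbing accept = 5
Minimal DFA: 5 states


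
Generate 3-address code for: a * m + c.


Break into single-operator statements:
t1 = a * m
t2 = t1 + c


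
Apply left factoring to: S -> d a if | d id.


Common prefix: 'd'
Factored: S -> d S', S' -> a if | id


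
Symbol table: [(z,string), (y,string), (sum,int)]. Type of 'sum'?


Lookup 'sum' → type int


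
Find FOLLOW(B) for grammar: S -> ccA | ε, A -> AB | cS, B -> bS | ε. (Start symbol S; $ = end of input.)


$ ∈ FOLLOW(S). For each A -> αBβ: add FIRST(β)\{ε} to FOLLOW(B); if β nullable, add FOLLOW(A).
FOLLOW(B) = {$, b}


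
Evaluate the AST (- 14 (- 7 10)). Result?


Evaluate inner: (- 7 10) = -3
Evaluate root: (- 14 -3) = 17
Result: 17


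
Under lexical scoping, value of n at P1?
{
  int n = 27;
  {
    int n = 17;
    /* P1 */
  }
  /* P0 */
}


n declared in the same block as P1
n = 17


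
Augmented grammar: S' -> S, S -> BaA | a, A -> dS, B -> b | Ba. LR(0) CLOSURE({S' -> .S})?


Start: S' -> .S
For each item with dot before a nonterminal B, add B -> .γ for every B-production
Closure: [S' -> .S, S -> .BaA, S -> .a, B -> .b, B -> .Ba]


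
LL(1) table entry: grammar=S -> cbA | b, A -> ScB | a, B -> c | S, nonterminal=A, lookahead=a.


For [A, a]: 'a' ∈ FIRST(a)
Entry: A -> a


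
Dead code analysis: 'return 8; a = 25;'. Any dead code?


statement follows a return and is unreachable
Dead: 'a = 25'


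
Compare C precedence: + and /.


'/' is multiplicative (level 10); '+' is additive (level 9)
Higher level binds tighter
'/' has higher precedence than '+'


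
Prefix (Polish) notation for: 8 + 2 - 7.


left-to-right (same/higher precedence on left): tree is (- (+ 8 2) 7)
Prefix: - + 8 2 7


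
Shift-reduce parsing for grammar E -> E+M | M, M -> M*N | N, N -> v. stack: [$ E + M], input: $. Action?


handle 'E+M' on top; lookahead ∈ FOLLOW(E) = {+, $}
Action: reduce (E -> E+M)


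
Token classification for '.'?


Pattern: operator symbol
Type: OPERATOR


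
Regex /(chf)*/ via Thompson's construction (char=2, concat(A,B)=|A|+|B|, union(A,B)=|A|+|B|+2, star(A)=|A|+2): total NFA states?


Syntax tree has 3 char leaf(s), 0 union(s), 1 star(s)
chars contribute 3×2 = 6; each union adds +2; each star adds +2
Total: 6 + 0 + 2 = 8 states


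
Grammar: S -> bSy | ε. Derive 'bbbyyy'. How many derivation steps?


Derivation: S => bSy => bbSyy => bbbSyyy => bbbyyy
Steps: 4


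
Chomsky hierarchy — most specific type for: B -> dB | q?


Right-linear: every RHS is a terminal or a terminal followed by one nonterminal
Classification: Type 3 (Regular)


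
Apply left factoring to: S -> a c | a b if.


Common prefix: 'a'
Factored: S -> a S', S' -> c | b if


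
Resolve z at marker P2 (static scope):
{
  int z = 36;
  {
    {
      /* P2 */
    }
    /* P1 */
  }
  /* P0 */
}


P2's block does not declare z; resolves to the enclosing declaration at depth 0
z = 36


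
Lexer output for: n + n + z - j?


Scan left to right, longest-match per lexeme
Tokens: ID(n), OP(+), ID(n), OP(+), ID(z), OP(-), ID(j)


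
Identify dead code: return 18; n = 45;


statement follows a return and is unreachable
Dead: 'n = 45'


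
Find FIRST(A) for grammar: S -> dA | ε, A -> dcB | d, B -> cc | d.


Per alternative of A: FIRST(dcB) = {d}; FIRST(d) = {d}
FIRST(A) = {d}


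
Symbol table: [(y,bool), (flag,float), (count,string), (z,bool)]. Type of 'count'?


Lookup 'count' → type string


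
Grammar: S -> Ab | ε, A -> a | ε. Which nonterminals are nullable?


A nonterminal is nullable iff some alternative derives ε (directly, or every symbol in it is nullable)
Nullable: {A, S}


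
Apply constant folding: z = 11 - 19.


11 - 19 = -8 at compile time
Optimized: z = -8


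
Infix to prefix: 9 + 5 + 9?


left-to-right (same/higher precedence on left): tree is (+ (+ 9 5) 9)
Prefix: + + 9 5 9


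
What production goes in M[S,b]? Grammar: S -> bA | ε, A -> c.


For [S, b]: 'b' ∈ FIRST(bA)
Entry: S -> bA


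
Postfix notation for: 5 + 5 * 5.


* has higher precedence, evaluate 5*5 first
Postfix: 5 5 5 * +


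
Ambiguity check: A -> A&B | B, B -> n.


precedence layered via separate nonterminal B: deterministic
Unambiguous


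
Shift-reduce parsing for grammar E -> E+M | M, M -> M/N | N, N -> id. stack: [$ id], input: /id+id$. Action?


'id' on top is the handle for N -> id
Action: reduce (N -> id)


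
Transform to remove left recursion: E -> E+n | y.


Left-recursive alternatives: E+n; non-recursive: y
Introduce E': E -> yE', E' -> +nE' | ε


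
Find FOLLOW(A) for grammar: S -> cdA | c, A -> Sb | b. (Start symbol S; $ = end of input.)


$ ∈ FOLLOW(S). For each A -> αBβ: add FIRST(β)\{ε} to FOLLOW(B); if β nullable, add FOLLOW(A).
FOLLOW(A) = {$, b}


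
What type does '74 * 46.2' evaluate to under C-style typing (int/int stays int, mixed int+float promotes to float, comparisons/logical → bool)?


Operand types: int * float
Rule: mixed int/float promotes to float; int/int stays int
Result type: float


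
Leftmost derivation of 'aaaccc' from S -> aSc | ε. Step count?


Derivation: S => aSc => aaScc => aaaSccc => aaaccc
Steps: 4


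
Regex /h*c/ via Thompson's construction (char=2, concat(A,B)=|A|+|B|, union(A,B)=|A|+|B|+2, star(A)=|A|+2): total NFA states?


Syntax tree has 2 char leaf(s), 0 union(s), 1 star(s)
chars contribute 2×2 = 4; each union adds +2; each star adds +2
Total: 4 + 0 + 2 = 6 states


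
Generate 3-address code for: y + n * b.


Break into single-operator statements:
t1 = n * b
t2 = y + t1


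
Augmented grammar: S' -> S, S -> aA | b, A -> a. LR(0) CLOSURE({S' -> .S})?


Start: S' -> .S
For each item with dot before a nonterminal B, add B -> .γ for every B-production
Closure: [S' -> .S, S -> .aA, S -> .b]


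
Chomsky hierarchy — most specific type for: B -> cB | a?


Right-linear: every RHS is a terminal or a terminal followed by one nonterminal
Classification: Type 3 (Regular)


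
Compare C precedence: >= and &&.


'>=' is relational (level 7); '&&' is logical AND (level 2)
Higher level binds tighter
'>=' has higher precedence than '&&'


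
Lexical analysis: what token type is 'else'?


Pattern: reserved word
Type: KEYWORD


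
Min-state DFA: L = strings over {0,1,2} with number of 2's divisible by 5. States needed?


Track (count of 2) mod 5: states 0..4, accept at 0
Minimal DFA: 5 states


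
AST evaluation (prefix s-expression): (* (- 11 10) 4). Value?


Evaluate inner: (- 11 10) = 1
Evaluate root: (* 1 4) = 4
Result: 4


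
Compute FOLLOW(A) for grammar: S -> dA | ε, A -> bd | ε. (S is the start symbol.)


$ ∈ FOLLOW(S). For each A -> αBβ: add FIRST(β)\{ε} to FOLLOW(B); if β nullable, add FOLLOW(A).
FOLLOW(A) = {$}


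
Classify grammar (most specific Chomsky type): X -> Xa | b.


Left-linear: every RHS is a terminal or one nonterminal followed by a terminal
Classification: Type 3 (Regular)


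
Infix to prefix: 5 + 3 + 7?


left-to-right (same/higher precedence on left): tree is (+ (+ 5 3) 7)
Prefix: + + 5 3 7


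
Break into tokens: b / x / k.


Scan left to right, longest-match per lexeme
Tokens: ID(b), OP(/), ID(x), OP(/), ID(k)


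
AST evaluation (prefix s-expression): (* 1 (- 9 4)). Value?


Evaluate inner: (- 9 4) = 5
Evaluate root: (* 1 5) = 5
Result: 5


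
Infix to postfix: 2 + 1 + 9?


Left to right (same or higher precedence on left)
Postfix: 2 1 + 9 +


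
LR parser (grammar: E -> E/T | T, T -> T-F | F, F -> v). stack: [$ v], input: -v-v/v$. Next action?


'v' on top is the handle for F -> v
Action: reduce (F -> v)


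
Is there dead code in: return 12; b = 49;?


statement follows a return and is unreachable
Dead: 'b = 49'


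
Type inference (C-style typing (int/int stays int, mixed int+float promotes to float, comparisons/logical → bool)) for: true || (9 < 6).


Operand types: bool || bool
Rule: logical operators take bool operands and yield bool
Result type: bool


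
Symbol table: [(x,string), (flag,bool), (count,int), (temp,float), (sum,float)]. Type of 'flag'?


Lookup 'flag' → type bool


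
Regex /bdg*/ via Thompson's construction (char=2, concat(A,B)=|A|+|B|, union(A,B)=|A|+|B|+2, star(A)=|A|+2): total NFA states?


Syntax tree has 3 char leaf(s), 0 union(s), 1 star(s)
chars contribute 3×2 = 6; each union adds +2; each star adds +2
Total: 6 + 0 + 2 = 8 states


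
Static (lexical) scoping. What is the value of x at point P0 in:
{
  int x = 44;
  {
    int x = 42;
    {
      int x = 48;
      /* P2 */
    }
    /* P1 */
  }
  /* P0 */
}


x declared in the same block as P0
x = 44


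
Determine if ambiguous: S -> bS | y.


right-linear, alternatives start with distinct terminals 'b' vs 'y': unique leftmost derivation
Unambiguous


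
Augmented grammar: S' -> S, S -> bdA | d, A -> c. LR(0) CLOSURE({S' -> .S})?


Start: S' -> .S
For each item with dot before a nonterminal B, add B -> .γ for every B-production
Closure: [S' -> .S, S -> .bdA, S -> .d]


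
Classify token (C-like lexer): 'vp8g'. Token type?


Pattern: letter/underscore followed by alphanumerics, not a keyword
Type: IDENTIFIER


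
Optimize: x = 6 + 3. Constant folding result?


6 + 3 = 9 at compile time
Optimized: x = 9


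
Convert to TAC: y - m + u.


Break into single-operator statements:
t1 = y - m
t2 = t1 + u


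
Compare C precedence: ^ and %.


'%' is multiplicative (level 10); '^' is bitwise XOR (level 4)
Higher level binds tighter
'%' has higher precedence than '^'


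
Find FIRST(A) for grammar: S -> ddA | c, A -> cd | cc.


Per alternative of A: FIRST(cd) = {c}; FIRST(cc) = {c}
FIRST(A) = {c}


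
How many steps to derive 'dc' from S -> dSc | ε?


Derivation: S => dSc => dc
Steps: 2


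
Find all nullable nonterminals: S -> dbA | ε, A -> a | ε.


A nonterminal is nullable iff some alternative derives ε (directly, or every symbol in it is nullable)
Nullable: {A, S}


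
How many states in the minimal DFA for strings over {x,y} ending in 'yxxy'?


Track the longest suffix of input matching a prefix of 'yxxy': 5 classes (prefixes of length 0..4)
Minimal DFA: 5 states


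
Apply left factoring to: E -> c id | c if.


Common prefix: 'c'
Factored: E -> c E', E' -> id | if


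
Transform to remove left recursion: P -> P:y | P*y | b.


Left-recursive alternatives: P:y, P*y; non-recursive: b
Introduce P': P -> bP', P' -> :yP' | *yP' | ε


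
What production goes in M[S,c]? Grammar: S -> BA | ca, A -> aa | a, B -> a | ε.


For [S, c]: 'c' ∈ FIRST(ca)
Entry: S -> ca


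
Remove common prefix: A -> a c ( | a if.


Common prefix: 'a'
Factored: A -> a A', A' -> c ( | if


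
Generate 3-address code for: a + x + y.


Break into single-operator statements:
t1 = a + x
t2 = t1 + y


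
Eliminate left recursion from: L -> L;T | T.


Left-recursive alternatives: L;T; non-recursive: T
Introduce L': L -> TL', L' -> ;TL' | ε


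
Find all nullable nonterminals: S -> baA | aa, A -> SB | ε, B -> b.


A nonterminal is nullable iff some alternative derives ε (directly, or every symbol in it is nullable)
Nullable: {A}


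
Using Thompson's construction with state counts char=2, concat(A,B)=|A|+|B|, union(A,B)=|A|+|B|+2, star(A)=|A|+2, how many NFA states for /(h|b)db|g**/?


Syntax tree has 5 char leaf(s), 2 union(s), 2 star(s)
chars contribute 5×2 = 10; each union adds +2; each star adds +2
Total: 10 + 4 + 4 = 18 states


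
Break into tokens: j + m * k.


Scan left to right, longest-match per lexeme
Tokens: ID(j), OP(+), ID(m), OP(*), ID(k)


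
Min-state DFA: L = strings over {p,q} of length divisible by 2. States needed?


Track length mod 2: states 0..1, accept at 0
Minimal DFA: 2 states


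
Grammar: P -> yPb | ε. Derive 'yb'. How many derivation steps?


Derivation: P => yPb => yb
Steps: 2


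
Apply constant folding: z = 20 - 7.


20 - 7 = 13 at compile time
Optimized: z = 13


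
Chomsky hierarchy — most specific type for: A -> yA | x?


Right-linear: every RHS is a terminal or a terminal followed by one nonterminal
Classification: Type 3 (Regular)


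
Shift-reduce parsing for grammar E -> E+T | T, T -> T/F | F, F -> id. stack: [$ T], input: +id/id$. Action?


lookahead ∉ {/} so T won't extend; reduce E -> T
Action: reduce (E -> T)


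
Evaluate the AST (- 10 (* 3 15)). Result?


Evaluate inner: (* 3 15) = 45
Evaluate root: (- 10 45) = -35
Result: -35


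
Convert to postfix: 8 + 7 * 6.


* has higher precedence, evaluate 7*6 first
Postfix: 8 7 6 * +


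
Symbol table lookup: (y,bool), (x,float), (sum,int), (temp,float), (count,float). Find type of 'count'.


Lookup 'count' → type float


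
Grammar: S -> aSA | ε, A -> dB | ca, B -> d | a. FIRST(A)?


Per alternative of A: FIRST(dB) = {d}; FIRST(ca) = {c}
FIRST(A) = {c, d}


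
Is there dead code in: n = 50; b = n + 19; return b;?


n is read by b's definition; b is returned
No dead code


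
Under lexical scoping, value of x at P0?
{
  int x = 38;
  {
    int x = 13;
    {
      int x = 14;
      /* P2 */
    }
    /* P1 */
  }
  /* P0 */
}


x declared in the same block as P0
x = 38


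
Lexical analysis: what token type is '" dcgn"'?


Pattern: double-quoted sequence
Type: STRING_LITERAL


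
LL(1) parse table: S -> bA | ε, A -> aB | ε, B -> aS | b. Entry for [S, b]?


For [S, b]: 'b' ∈ FIRST(bA)
Entry: S -> bA


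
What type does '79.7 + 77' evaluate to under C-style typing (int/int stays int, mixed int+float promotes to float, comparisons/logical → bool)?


Operand types: float + int
Rule: mixed int/float promotes to float; int/int stays int
Result type: float


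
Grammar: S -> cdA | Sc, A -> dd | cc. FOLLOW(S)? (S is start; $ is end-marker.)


$ ∈ FOLLOW(S). For each A -> αBβ: add FIRST(β)\{ε} to FOLLOW(B); if β nullable, add FOLLOW(A).
FOLLOW(S) = {$, c}


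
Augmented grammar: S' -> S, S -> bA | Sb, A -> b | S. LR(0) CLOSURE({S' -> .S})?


Start: S' -> .S
For each item with dot before a nonterminal B, add B -> .γ for every B-production
Closure: [S' -> .S, S -> .bA, S -> .Sb]


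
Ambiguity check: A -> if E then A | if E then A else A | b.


dangling else: 'if E then if E then b else b' parses two ways
Ambiguous


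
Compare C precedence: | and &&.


'|' is bitwise OR (level 3); '&&' is logical AND (level 2)
Higher level binds tighter
'|' has higher precedence than '&&'


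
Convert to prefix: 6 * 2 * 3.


left-to-right (same/higher precedence on left): tree is (* (* 6 2) 3)
Prefix: * * 6 2 3


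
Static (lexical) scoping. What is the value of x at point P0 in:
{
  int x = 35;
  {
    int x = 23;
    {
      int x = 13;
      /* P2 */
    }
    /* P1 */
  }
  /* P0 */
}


x declared in the same block as P0
x = 35


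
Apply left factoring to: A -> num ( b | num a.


Common prefix: 'num'
Factored: A -> num A', A' -> ( b | a


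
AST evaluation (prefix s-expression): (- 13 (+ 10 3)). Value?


Evaluate inner: (+ 10 3) = 13
Evaluate root: (- 13 13) = 0
Result: 0


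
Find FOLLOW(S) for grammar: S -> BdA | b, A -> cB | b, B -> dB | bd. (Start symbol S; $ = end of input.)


$ ∈ FOLLOW(S). For each A -> αBβ: add FIRST(β)\{ε} to FOLLOW(B); if β nullable, add FOLLOW(A).
FOLLOW(S) = {$}


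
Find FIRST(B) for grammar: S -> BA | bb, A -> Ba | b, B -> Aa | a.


Per alternative of B: FIRST(Aa) = {a, b}; FIRST(a) = {a}
FIRST(B) = {a, b}


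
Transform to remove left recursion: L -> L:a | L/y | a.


Left-recursive alternatives: L:a, L/y; non-recursive: a
Introduce L': L -> aL', L' -> :aL' | /yL' | ε


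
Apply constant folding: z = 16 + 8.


16 + 8 = 24 at compile time
Optimized: z = 24


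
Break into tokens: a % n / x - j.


Scan left to right, longest-match per lexeme
Tokens: ID(a), OP(%), ID(n), OP(/), ID(x), OP(-), ID(j)


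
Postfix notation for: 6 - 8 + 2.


Left to right (same or higher precedence on left)
Postfix: 6 8 - 2 +


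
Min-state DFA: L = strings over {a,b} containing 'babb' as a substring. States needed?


KMP-style automaton: 4 progress states + 1 absorbing accept = 5
Minimal DFA: 5 states


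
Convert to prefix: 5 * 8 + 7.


left-to-right (same/higher precedence on left): tree is (+ (* 5 8) 7)
Prefix: + * 5 8 7


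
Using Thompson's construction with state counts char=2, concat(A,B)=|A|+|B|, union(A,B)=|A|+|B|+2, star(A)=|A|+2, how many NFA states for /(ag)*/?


Syntax tree has 2 char leaf(s), 0 union(s), 1 star(s)
chars contribute 2×2 = 4; each union adds +2; each star adds +2
Total: 4 + 0 + 2 = 6 states


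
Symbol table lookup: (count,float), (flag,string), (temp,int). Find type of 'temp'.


Lookup 'temp' → type int


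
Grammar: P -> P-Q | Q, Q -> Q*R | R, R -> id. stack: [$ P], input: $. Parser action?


start symbol P on stack, input exhausted
Action: accept


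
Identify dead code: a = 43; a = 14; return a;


first assignment to a is overwritten before any read
Dead: 'a = 43'


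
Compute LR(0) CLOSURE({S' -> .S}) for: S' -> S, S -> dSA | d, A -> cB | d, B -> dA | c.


Start: S' -> .S
For each item with dot before a nonterminal B, add B -> .γ for every B-production
Closure: [S' -> .S, S -> .dSA, S -> .d]


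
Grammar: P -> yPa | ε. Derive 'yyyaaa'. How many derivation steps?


Derivation: P => yPa => yyPaa => yyyPaaa => yyyaaa
Steps: 4


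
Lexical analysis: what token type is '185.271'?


Pattern: digits with a decimal point
Type: FLOAT_LITERAL


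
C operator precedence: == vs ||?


'==' is equality (level 6); '||' is logical OR (level 1)
Higher level binds tighter
'==' has higher precedence than '||'


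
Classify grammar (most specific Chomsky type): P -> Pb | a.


Left-linear: every RHS is a terminal or one nonterminal followed by a terminal
Classification: Type 3 (Regular)


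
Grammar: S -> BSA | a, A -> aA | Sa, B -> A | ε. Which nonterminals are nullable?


A nonterminal is nullable iff some alternative derives ε (directly, or every symbol in it is nullable)
Nullable: {B}


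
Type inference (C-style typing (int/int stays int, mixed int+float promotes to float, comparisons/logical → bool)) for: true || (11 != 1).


Operand types: bool || bool
Rule: logical operators take bool operands and yield bool
Result type: bool


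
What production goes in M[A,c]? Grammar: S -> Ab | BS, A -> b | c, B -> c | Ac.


For [A, c]: 'c' ∈ FIRST(c)
Entry: A -> c


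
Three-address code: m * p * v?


Break into single-operator statements:
t1 = m * p
t2 = t1 * v


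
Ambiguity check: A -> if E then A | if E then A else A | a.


dangling else: 'if E then if E then a else a' parses two ways
Ambiguous


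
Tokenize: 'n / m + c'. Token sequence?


Scan left to right, longest-match per lexeme
Tokens: ID(n), OP(/), ID(m), OP(+), ID(c)


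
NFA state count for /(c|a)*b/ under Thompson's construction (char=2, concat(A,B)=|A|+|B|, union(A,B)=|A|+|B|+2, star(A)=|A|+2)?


Syntax tree has 3 char leaf(s), 1 union(s), 1 star(s)
chars contribute 3×2 = 6; each union adds +2; each star adds +2
Total: 6 + 2 + 2 = 10 states


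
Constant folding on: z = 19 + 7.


19 + 7 = 26 at compile time
Optimized: z = 26


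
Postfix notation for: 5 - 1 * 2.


* has higher precedence, evaluate 1*2 first
Postfix: 5 1 2 * -


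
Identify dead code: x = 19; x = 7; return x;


first assignment to x is overwritten before any read
Dead: 'x = 19'


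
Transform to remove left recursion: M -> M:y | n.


Left-recursive alternatives: M:y; non-recursive: n
Introduce M': M -> nM', M' -> :yM' | ε


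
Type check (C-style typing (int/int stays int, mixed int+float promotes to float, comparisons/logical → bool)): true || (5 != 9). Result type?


Operand types: bool || bool
Rule: logical operators take bool operands and yield bool
Result type: bool


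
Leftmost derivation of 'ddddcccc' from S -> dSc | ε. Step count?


Derivation: S => dSc => ddScc => dddSccc => ddddScccc => ddddcccc
Steps: 5


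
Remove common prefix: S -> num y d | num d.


Common prefix: 'num'
Factored: S -> num S', S' -> y d | d


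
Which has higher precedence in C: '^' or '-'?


'-' is additive (level 9); '^' is bitwise XOR (level 4)
Higher level binds tighter
'-' has higher precedence than '^'


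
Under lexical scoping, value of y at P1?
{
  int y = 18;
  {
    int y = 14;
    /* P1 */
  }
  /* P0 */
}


y declared in the same block as P1
y = 14


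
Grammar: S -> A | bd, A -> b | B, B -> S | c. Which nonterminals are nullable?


A nonterminal is nullable iff some alternative derives ε (directly, or every symbol in it is nullable)
Nullable: {}


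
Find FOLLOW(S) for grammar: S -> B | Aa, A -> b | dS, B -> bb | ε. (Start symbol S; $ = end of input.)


$ ∈ FOLLOW(S). For each A -> αBβ: add FIRST(β)\{ε} to FOLLOW(B); if β nullable, add FOLLOW(A).
FOLLOW(S) = {$, a}


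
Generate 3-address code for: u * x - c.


Break into single-operator statements:
t1 = u * x
t2 = t1 - c


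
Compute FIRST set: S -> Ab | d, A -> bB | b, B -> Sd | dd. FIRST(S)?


Per alternative of S: FIRST(Ab) = {b}; FIRST(d) = {d}
FIRST(S) = {b, d}


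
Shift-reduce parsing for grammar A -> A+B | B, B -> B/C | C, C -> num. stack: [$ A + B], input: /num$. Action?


'/' can extend B; shift to build B -> B/C
Action: shift


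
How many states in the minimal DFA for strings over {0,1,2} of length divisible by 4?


Track length mod 4: states 0..3, accept at 0
Minimal DFA: 4 states


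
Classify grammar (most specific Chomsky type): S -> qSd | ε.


Single nonterminal LHS, but q^n d^n is not regular
Classification: Type 2 (Context-Free)


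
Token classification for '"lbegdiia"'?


Pattern: double-quoted sequence
Type: STRING_LITERAL


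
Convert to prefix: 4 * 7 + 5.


left-to-right (same/higher precedence on left): tree is (+ (* 4 7) 5)
Prefix: + * 4 7 5


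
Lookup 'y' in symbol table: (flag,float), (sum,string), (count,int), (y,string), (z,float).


Lookup 'y' → type string


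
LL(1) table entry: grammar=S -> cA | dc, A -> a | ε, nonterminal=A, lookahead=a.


For [A, a]: 'a' ∈ FIRST(a)
Entry: A -> a


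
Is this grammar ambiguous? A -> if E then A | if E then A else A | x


dangling else: 'if E then if E then x else x' parses two ways
Ambiguous


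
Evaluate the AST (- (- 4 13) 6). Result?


Evaluate inner: (- 4 13) = -9
Evaluate root: (- -9 6) = -15
Result: -15


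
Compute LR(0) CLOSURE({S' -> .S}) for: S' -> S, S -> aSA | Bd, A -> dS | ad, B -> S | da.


Start: S' -> .S
For each item with dot before a nonterminal B, add B -> .γ for every B-production
Closure: [S' -> .S, S -> .aSA, S -> .Bd, B -> .S, B -> .da]


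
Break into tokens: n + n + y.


Scan left to right, longest-match per lexeme
Tokens: ID(n), OP(+), ID(n), OP(+), ID(y)


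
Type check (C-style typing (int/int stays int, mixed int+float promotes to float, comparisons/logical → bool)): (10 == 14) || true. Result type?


Operand types: bool || bool
Rule: logical operators take bool operands and yield bool
Result type: bool


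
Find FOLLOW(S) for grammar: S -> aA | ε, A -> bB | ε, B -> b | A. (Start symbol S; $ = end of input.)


$ ∈ FOLLOW(S). For each A -> αBβ: add FIRST(β)\{ε} to FOLLOW(B); if β nullable, add FOLLOW(A).
FOLLOW(S) = {$}


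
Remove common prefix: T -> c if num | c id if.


Common prefix: 'c'
Factored: T -> c T', T' -> if num | id if


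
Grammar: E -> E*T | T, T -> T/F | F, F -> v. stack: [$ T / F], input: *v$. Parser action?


handle 'T/F' on top
Action: reduce (T -> T/F)


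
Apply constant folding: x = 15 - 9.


15 - 9 = 6 at compile time
Optimized: x = 6


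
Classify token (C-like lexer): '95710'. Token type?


Pattern: digits only
Type: INTEGER_LITERAL


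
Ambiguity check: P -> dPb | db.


balanced d^n…b^n: each string has a unique parse
Unambiguous


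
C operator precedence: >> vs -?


'-' is additive (level 9); '>>' is shift (level 8)
Higher level binds tighter
'-' has higher precedence than '>>'


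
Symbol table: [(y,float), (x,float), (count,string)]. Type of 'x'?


Lookup 'x' → type float


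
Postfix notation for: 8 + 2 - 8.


Left to right (same or higher precedence on left)
Postfix: 8 2 + 8 -


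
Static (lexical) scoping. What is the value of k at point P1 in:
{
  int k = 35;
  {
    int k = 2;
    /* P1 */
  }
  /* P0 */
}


k declared in the same block as P1
k = 2


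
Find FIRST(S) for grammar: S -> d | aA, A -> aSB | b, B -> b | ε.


Per alternative of S: FIRST(d) = {d}; FIRST(aA) = {a}
FIRST(S) = {a, d}


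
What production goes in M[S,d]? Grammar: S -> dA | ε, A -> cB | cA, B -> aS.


For [S, d]: 'd' ∈ FIRST(dA)
Entry: S -> dA


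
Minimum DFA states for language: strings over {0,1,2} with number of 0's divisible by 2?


Track (count of 0) mod 2: states 0..1, accept at 0
Minimal DFA: 2 states


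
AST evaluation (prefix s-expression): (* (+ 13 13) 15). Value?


Evaluate inner: (+ 13 13) = 26
Evaluate root: (* 26 15) = 390
Result: 390


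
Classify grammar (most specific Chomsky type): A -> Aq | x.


Left-linear: every RHS is a terminal or one nonterminal followed by a terminal
Classification: Type 3 (Regular)


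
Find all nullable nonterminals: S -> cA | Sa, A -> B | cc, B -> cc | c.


A nonterminal is nullable iff some alternative derives ε (directly, or every symbol in it is nullable)
Nullable: {}


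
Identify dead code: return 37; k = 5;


statement follows a return and is unreachable
Dead: 'k = 5'


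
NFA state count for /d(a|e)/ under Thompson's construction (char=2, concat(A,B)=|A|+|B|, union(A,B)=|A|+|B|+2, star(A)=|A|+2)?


Syntax tree has 3 char leaf(s), 1 union(s), 0 star(s)
chars contribute 3×2 = 6; each union adds +2; each star adds +2
Total: 6 + 2 + 0 = 8 states


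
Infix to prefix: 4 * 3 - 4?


left-to-right (same/higher precedence on left): tree is (- (* 4 3) 4)
Prefix: - * 4 3 4


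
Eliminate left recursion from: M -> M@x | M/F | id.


Left-recursive alternatives: M@x, M/F; non-recursive: id
Introduce M': M -> idM', M' -> @xM' | /FM' | ε


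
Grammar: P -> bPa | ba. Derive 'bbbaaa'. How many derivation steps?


Derivation: P => bPa => bbPaa => bbbaaa
Steps: 3


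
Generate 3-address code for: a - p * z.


Break into single-operator statements:
t1 = p * z
t2 = a - t1


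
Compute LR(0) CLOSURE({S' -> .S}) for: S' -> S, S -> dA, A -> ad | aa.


Start: S' -> .S
For each item with dot before a nonterminal B, add B -> .γ for every B-production
Closure: [S' -> .S, S -> .dA]


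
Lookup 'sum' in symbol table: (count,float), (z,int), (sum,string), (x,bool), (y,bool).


Lookup 'sum' → type string


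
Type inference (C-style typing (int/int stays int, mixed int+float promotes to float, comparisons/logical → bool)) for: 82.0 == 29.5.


Operand types: float == float
Rule: comparison yields bool
Result type: bool


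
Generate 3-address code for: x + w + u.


Break into single-operator statements:
t1 = x + w
t2 = t1 + u


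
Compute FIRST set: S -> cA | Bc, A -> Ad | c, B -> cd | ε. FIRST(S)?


Per alternative of S: FIRST(cA) = {c}; FIRST(Bc) = {c}
FIRST(S) = {c}


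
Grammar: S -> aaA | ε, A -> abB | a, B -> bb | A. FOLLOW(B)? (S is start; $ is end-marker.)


$ ∈ FOLLOW(S). For each A -> αBβ: add FIRST(β)\{ε} to FOLLOW(B); if β nullable, add FOLLOW(A).
FOLLOW(B) = {$}


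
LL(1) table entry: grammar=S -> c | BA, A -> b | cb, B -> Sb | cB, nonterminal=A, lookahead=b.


For [A, b]: 'b' ∈ FIRST(b)
Entry: A -> b


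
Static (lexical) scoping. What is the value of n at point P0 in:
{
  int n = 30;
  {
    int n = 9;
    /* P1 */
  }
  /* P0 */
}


n declared in the same block as P0
n = 30


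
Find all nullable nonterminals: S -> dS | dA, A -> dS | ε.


A nonterminal is nullable iff some alternative derives ε (directly, or every symbol in it is nullable)
Nullable: {A}


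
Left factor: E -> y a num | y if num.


Common prefix: 'y'
Factored: E -> y E', E' -> a num | if num


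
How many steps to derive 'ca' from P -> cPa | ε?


Derivation: P => cPa => ca
Steps: 2


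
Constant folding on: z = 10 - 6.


10 - 6 = 4 at compile time
Optimized: z = 4


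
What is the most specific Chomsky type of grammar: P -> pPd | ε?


Single nonterminal LHS, but p^n d^n is not regular
Classification: Type 2 (Context-Free)


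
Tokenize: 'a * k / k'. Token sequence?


Scan left to right, longest-match per lexeme
Tokens: ID(a), OP(*), ID(k), OP(/), ID(k)


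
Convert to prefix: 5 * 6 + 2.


left-to-right (same/higher precedence on left): tree is (+ (* 5 6) 2)
Prefix: + * 5 6 2


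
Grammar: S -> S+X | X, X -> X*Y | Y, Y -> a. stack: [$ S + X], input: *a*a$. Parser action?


'*' can extend X; shift to build X -> X*Y
Action: shift


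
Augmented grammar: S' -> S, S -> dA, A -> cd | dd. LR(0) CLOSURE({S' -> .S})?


Start: S' -> .S
For each item with dot before a nonterminal B, add B -> .γ for every B-production
Closure: [S' -> .S, S -> .dA]


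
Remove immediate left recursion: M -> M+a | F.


Left-recursive alternatives: M+a; non-recursive: F
Introduce M': M -> FM', M' -> +aM' | ε


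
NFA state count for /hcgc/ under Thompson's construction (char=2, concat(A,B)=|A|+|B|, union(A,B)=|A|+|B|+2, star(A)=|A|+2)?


Syntax tree has 4 char leaf(s), 0 union(s), 0 star(s)
chars contribute 4×2 = 8; each union adds +2; each star adds +2
Total: 8 + 0 + 0 = 8 states


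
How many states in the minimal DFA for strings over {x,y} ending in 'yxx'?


Track the longest suffix of input matching a prefix of 'yxx': 4 classes (prefixes of length 0..3)
Minimal DFA: 4 states


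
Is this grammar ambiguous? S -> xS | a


right-linear, alternatives start with distinct terminals 'x' vs 'a': unique leftmost derivation
Unambiguous


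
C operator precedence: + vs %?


'%' is multiplicative (level 10); '+' is additive (level 9)
Higher level binds tighter
'%' has higher precedence than '+'


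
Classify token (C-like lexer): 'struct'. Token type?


Pattern: reserved word
Type: KEYWORD


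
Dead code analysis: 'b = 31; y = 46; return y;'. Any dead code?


b is assigned but never read
Dead: 'b = 31'


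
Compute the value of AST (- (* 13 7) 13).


Evaluate inner: (* 13 7) = 91
Evaluate root: (- 91 13) = 78
Result: 78


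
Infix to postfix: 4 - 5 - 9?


Left to right (same or higher precedence on left)
Postfix: 4 5 - 9 -


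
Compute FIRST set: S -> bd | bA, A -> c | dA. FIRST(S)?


Per alternative of S: FIRST(bd) = {b}; FIRST(bA) = {b}
FIRST(S) = {b}


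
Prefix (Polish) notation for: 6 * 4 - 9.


left-to-right (same/higher precedence on left): tree is (- (* 6 4) 9)
Prefix: - * 6 4 9


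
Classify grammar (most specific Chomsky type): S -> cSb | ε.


Single nonterminal LHS, but c^n b^n is not regular
Classification: Type 2 (Context-Free)


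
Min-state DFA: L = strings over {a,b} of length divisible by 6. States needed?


Track length mod 6: states 0..5, accept at 0
Minimal DFA: 6 states


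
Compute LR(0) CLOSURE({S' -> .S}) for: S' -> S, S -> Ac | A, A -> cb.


Start: S' -> .S
For each item with dot before a nonterminal B, add B -> .γ for every B-production
Closure: [S' -> .S, S -> .Ac, S -> .A, A -> .cb]


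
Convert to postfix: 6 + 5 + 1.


Left to right (same or higher precedence on left)
Postfix: 6 5 + 1 +


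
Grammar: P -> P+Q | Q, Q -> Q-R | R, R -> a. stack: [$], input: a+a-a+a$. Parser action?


no handle on stack; shift 'a'
Action: shift


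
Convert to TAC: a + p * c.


Break into single-operator statements:
t1 = p * c
t2 = a + t1


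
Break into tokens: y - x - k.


Scan left to right, longest-match per lexeme
Tokens: ID(y), OP(-), ID(x), OP(-), ID(k)


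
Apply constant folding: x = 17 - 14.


17 - 14 = 3 at compile time
Optimized: x = 3


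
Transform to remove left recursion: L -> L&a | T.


Left-recursive alternatives: L&a; non-recursive: T
Introduce L': L -> TL', L' -> &aL' | ε


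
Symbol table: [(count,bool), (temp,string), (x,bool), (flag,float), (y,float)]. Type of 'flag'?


Lookup 'flag' → type float


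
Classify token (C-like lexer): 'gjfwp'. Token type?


Pattern: letter/underscore followed by alphanumerics, not a keyword
Type: IDENTIFIER


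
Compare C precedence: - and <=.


'-' is additive (level 9); '<=' is relational (level 7)
Higher level binds tighter
'-' has higher precedence than '<='


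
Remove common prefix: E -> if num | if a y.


Common prefix: 'if'
Factored: E -> if E', E' -> num | a y


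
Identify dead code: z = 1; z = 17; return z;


first assignment to z is overwritten before any read
Dead: 'z = 1'


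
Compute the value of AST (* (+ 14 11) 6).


Evaluate inner: (+ 14 11) = 25
Evaluate root: (* 25 6) = 150
Result: 150


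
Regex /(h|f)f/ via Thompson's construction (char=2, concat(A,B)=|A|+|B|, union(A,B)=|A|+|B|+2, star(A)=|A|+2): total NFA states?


Syntax tree has 3 char leaf(s), 1 union(s), 0 star(s)
chars contribute 3×2 = 6; each union adds +2; each star adds +2
Total: 6 + 2 + 0 = 8 states


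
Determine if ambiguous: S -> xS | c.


right-linear, alternatives start with distinct terminals 'x' vs 'c': unique leftmost derivation
Unambiguous


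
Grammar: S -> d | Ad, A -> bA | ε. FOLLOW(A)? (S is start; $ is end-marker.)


$ ∈ FOLLOW(S). For each A -> αBβ: add FIRST(β)\{ε} to FOLLOW(B); if β nullable, add FOLLOW(A).
FOLLOW(A) = {d}


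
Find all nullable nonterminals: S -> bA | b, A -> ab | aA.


A nonterminal is nullable iff some alternative derives ε (directly, or every symbol in it is nullable)
Nullable: {}


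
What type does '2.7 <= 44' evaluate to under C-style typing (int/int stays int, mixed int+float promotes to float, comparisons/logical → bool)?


Operand types: float <= int
Rule: comparison yields bool
Result type: bool


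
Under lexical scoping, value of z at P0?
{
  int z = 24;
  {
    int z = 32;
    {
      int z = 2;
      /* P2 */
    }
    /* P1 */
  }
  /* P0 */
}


z declared in the same block as P0
z = 24


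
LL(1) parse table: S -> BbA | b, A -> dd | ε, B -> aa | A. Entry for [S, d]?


For [S, d]: 'd' ∈ FIRST(BbA)
Entry: S -> BbA


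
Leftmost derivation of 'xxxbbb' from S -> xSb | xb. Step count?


Derivation: S => xSb => xxSbb => xxxbbb
Steps: 3


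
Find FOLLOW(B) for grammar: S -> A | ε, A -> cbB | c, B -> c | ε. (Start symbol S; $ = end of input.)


$ ∈ FOLLOW(S). For each A -> αBβ: add FIRST(β)\{ε} to FOLLOW(B); if β nullable, add FOLLOW(A).
FOLLOW(B) = {$}


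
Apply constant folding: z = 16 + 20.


16 + 20 = 36 at compile time
Optimized: z = 36


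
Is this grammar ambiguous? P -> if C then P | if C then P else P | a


dangling else: 'if C then if C then a else a' parses two ways
Ambiguous


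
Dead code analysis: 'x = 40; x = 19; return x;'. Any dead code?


first assignment to x is overwritten before any read
Dead: 'x = 40'


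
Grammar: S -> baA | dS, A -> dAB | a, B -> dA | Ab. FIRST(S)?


Per alternative of S: FIRST(baA) = {b}; FIRST(dS) = {d}
FIRST(S) = {b, d}


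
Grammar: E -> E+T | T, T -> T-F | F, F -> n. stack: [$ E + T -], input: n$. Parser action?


no handle; shift 'n'
Action: shift


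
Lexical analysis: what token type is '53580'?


Pattern: digits only
Type: INTEGER_LITERAL


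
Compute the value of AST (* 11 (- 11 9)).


Evaluate inner: (- 11 9) = 2
Evaluate root: (* 11 2) = 22
Result: 22


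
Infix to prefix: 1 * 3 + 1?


left-to-right (same/higher precedence on left): tree is (+ (* 1 3) 1)
Prefix: + * 1 3 1


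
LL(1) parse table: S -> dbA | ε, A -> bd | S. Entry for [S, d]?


For [S, d]: 'd' ∈ FIRST(dbA)
Entry: S -> dbA


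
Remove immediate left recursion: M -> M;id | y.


Left-recursive alternatives: M;id; non-recursive: y
Introduce M': M -> yM', M' -> ;idM' | ε


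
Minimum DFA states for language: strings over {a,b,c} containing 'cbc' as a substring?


KMP-style automaton: 3 progress states + 1 absorbing accept = 4
Minimal DFA: 4 states


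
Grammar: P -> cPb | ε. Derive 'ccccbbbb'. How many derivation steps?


Derivation: P => cPb => ccPbb => cccPbbb => ccccPbbbb => ccccbbbb
Steps: 5


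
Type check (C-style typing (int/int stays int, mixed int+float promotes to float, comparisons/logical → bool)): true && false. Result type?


Operand types: bool && bool
Rule: logical operators take bool operands and yield bool
Result type: bool


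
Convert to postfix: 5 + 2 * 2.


* has higher precedence, evaluate 2*2 first
Postfix: 5 2 2 * +


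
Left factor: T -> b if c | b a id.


Common prefix: 'b'
Factored: T -> b T', T' -> if c | a id


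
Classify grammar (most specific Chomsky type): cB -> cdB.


LHS has context (more than one symbol) and |LHS| ≤ |RHS|
Classification: Type 1 (Context-Sensitive)


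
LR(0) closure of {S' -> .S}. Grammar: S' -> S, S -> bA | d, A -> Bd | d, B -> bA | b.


Start: S' -> .S
For each item with dot before a nonterminal B, add B -> .γ for every B-production
Closure: [S' -> .S, S -> .bA, S -> .d]


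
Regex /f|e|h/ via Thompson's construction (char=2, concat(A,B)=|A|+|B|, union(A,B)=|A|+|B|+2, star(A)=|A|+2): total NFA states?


Syntax tree has 3 char leaf(s), 2 union(s), 0 star(s)
chars contribute 3×2 = 6; each union adds +2; each star adds +2
Total: 6 + 4 + 0 = 10 states


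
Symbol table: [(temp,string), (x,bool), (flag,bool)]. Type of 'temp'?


Lookup 'temp' → type string
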